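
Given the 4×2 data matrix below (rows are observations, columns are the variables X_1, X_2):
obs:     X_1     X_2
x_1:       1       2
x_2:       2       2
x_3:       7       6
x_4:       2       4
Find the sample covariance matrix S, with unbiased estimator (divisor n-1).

Step 1 — column means:
  mean(X_1) = (1 + 2 + 7 + 2) / 4 = 12/4 = 3
  mean(X_2) = (2 + 2 + 6 + 4) / 4 = 14/4 = 3.5

Step 2 — sample covariance S[i,j] = (1/(n-1)) · Σ_k (x_{k,i} - mean_i) · (x_{k,j} - mean_j), with n-1 = 3.
  S[X_1,X_1] = ((-2)·(-2) + (-1)·(-1) + (4)·(4) + (-1)·(-1)) / 3 = 22/3 = 7.3333
  S[X_1,X_2] = ((-2)·(-1.5) + (-1)·(-1.5) + (4)·(2.5) + (-1)·(0.5)) / 3 = 14/3 = 4.6667
  S[X_2,X_2] = ((-1.5)·(-1.5) + (-1.5)·(-1.5) + (2.5)·(2.5) + (0.5)·(0.5)) / 3 = 11/3 = 3.6667

S is symmetric (S[j,i] = S[i,j]). Assembling:

S = [[7.3333, 4.6667],
 [4.6667, 3.6667]]


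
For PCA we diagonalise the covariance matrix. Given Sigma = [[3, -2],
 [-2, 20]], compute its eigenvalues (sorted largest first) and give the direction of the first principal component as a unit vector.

Step 1 — characteristic polynomial of 2×2 Sigma:
  det(Sigma - λI) = λ² - trace · λ + det = 0.
  trace = 3 + 20 = 23, det = 3·20 - (-2)² = 56.
Step 2 — discriminant:
  Δ = trace² - 4·det = 529 - 224 = 305.
Step 3 — eigenvalues:
  λ = (trace ± √Δ)/2 = (23 ± 17.4642)/2,
  λ_1 = 20.2321,  λ_2 = 2.7679.

Step 4 — unit eigenvector for λ_1: solve (Sigma - λ_1 I)v = 0. First row:
  (3 - 20.2321)·v_x + (-2)·v_y = 0, i.e. (-17.2321)·v_x + (-2)·v_y = 0,
  so v ∝ (b, λ_1 - a) = (-2, 17.2321); multiply by -1 so the first entry is positive: u = (2, -17.2321).
  ||u|| = √((2)² + (-17.2321)²) = √(300.9461) ≈ 17.3478,
  v_1 = u/||u|| ≈ (0.1153, -0.9933) (||v_1|| = 1).

λ_1 = 20.2321,  λ_2 = 2.7679;  v_1 ≈ (0.1153, -0.9933)


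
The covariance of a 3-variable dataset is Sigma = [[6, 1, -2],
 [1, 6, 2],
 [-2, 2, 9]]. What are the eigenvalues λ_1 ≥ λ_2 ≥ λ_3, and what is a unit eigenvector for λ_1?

Step 1 — characteristic polynomial p(λ) = det(λI - Sigma) = λ³ - tr·λ² + c_1·λ - det, where tr = trace, c_1 = sum of the principal 2×2 minors, det = det(Sigma):
  tr = 6 + 6 + 9 = 21,
  c_1 = (6·6 - (1)²) + (6·9 - (-2)²) + (6·9 - (2)²) = 35 + 50 + 50 = 135,
  det = 6·(6·9 - (2)²) - (1)·((1)·9 - (2)·(-2)) + (-2)·((1)·(2) - 6·(-2)) = 6·(50) - (1)·(13) + (-2)·(14) = 259.
  So p(λ) = λ³ - 21λ² + 135λ - 259.
Step 2 — look for an integer root (rational root theorem: any rational root is an integer divisor of 259). Testing λ = 7:
  p(7) = 343 - 1029 + 945 - 259 = 0  ✓
  Dividing out (λ - 7): p(λ) = (λ - 7)(λ² - 14λ + 37).
Step 3 — remaining eigenvalues from the quadratic λ² - 14λ + 37 = 0:
  Δ = 14² - 4·37 = 196 - 148 = 48,  λ = (14 ± √48)/2 = (14 ± 6.9282)/2 ≈ 10.4641 or 3.5359.
  Sorted: λ_1 = 10.4641,  λ_2 = 7,  λ_3 = 3.5359  (check: sum = 21 = tr ✓).

Step 4 — unit eigenvector for λ_1 ≈ 10.4641: v spans the null space of (Sigma - λ_1 I), whose rows are
  r_1 = (-4.4641, 1, -2),  r_2 = (1, -4.4641, 2),  r_3 = (-2, 2, -1.4641).
  v is orthogonal to every row, so take v ∝ r_1 × r_2 = ((1)·(2) - (-2)·(-4.4641), (-2)·(1) - (-4.4641)·(2), (-4.4641)·(-4.4641) - (1)·(1)) ≈ (-6.9282, 6.9282, 18.9282).
  Rescale (multiply by -1 so the first nonzero entry is positive): u = (6.9282, -6.9282, -18.9282).
  ||u|| = √((6.9282)² + (-6.9282)² + (-18.9282)²) = √(454.2769) ≈ 21.3138,  v_1 = u/||u|| ≈ (0.3251, -0.3251, -0.8881) (||v_1|| = 1).

λ_1 = 10.4641,  λ_2 = 7,  λ_3 = 3.5359;  v_1 ≈ (0.3251, -0.3251, -0.8881)


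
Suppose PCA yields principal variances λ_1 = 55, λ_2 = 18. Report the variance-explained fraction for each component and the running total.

Step 1 — total variance = trace(Sigma) = Σ λ_i = 55 + 18 = 73.

Step 2 — fraction explained by component i = λ_i / Σ λ:
  PC1: 55/73 = 0.7534
  PC2: 18/73 = 0.2466

Step 3 — cumulative fraction after k components = (λ_1 + ... + λ_k) / Σ λ:
  k = 1: 55/73 = 0.7534
  k = 2: (55 + 18)/73 = 73/73 = 1

Summary (fraction, with percent):

explained: PC1 0.7534 (75.34%), PC2 0.2466 (24.66%);  cumulative: 0.7534, 1


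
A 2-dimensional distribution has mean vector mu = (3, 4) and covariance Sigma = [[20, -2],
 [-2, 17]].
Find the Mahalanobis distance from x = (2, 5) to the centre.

Step 1 — centre the observation: (x - mu) = (-1, 1).

Step 2 — invert Sigma. det(Sigma) = 20·17 - (-2)² = 336.
  Sigma^{-1} = (1/det) · [[d, -b], [-b, a]] = [[0.0506, 0.006],
 [0.006, 0.0595]].

Step 3 — form the quadratic (x - mu)^T · Sigma^{-1} · (x - mu):
  Sigma^{-1} · (x - mu) = (-0.0446, 0.0536).
  (x - mu)^T · [Sigma^{-1} · (x - mu)] = (-1)·(-0.0446) + (1)·(0.0536) = 0.0982.

Step 4 — take square root: d = √(0.0982) ≈ 0.3134.

d(x, mu) = √(0.0982) ≈ 0.3134


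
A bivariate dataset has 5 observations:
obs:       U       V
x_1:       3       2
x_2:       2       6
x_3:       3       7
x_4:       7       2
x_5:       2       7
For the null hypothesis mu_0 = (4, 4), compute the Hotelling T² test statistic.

Step 1 — sample mean vector:
  mean(U) = (3 + 2 + 3 + 7 + 2) / 5 = 17/5 = 3.4
  mean(V) = (2 + 6 + 7 + 2 + 7) / 5 = 24/5 = 4.8
  x̄ = (3.4, 4.8),  deviation x̄ - mu_0 = (3.4, 4.8) - (4, 4) = (-0.6, 0.8).

Step 2 — sample covariance matrix, S[i,j] = (1/(n-1)) · Σ_k (x_{k,i} - mean_i) · (x_{k,j} - mean_j), divisor n-1 = 4:
  S[U,U] = ((-0.4)·(-0.4) + (-1.4)·(-1.4) + (-0.4)·(-0.4) + (3.6)·(3.6) + (-1.4)·(-1.4)) / 4 = 17.2/4 = 4.3
  S[U,V] = ((-0.4)·(-2.8) + (-1.4)·(1.2) + (-0.4)·(2.2) + (3.6)·(-2.8) + (-1.4)·(2.2)) / 4 = -14.6/4 = -3.65
  S[V,V] = ((-2.8)·(-2.8) + (1.2)·(1.2) + (2.2)·(2.2) + (-2.8)·(-2.8) + (2.2)·(2.2)) / 4 = 26.8/4 = 6.7
  S = [[4.3, -3.65],
 [-3.65, 6.7]].

Step 3 — invert S. det(S) = 4.3·6.7 - (-3.65)² = 15.4875.
  S^{-1} = (1/det) · [[d, -b], [-b, a]] = [[0.4326, 0.2357],
 [0.2357, 0.2776]].

Step 4 — quadratic form (x̄ - mu_0)^T · S^{-1} · (x̄ - mu_0):
  S^{-1} · (x̄ - mu_0) = (-0.071, 0.0807),
  (x̄ - mu_0)^T · [...] = (-0.6)·(-0.071) + (0.8)·(0.0807) = 0.1072.

Step 5 — scale by n: T² = 5 · 0.1072 = 0.5359.

T² ≈ 0.5359


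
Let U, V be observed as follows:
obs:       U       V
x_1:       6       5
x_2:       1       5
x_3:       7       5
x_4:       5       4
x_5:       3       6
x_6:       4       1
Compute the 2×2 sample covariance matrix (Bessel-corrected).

Step 1 — column means:
  mean(U) = (6 + 1 + 7 + 5 + 3 + 4) / 6 = 26/6 = 4.3333
  mean(V) = (5 + 5 + 5 + 4 + 6 + 1) / 6 = 26/6 = 4.3333

Step 2 — sample covariance S[i,j] = (1/(n-1)) · Σ_k (x_{k,i} - mean_i) · (x_{k,j} - mean_j), with n-1 = 5.
  S[U,U] = ((1.6667)·(1.6667) + (-3.3333)·(-3.3333) + (2.6667)·(2.6667) + (0.6667)·(0.6667) + (-1.3333)·(-1.3333) + (-0.3333)·(-0.3333)) / 5 = 23.3333/5 = 4.6667
  S[U,V] = ((1.6667)·(0.6667) + (-3.3333)·(0.6667) + (2.6667)·(0.6667) + (0.6667)·(-0.3333) + (-1.3333)·(1.6667) + (-0.3333)·(-3.3333)) / 5 = -0.6667/5 = -0.1333
  S[V,V] = ((0.6667)·(0.6667) + (0.6667)·(0.6667) + (0.6667)·(0.6667) + (-0.3333)·(-0.3333) + (1.6667)·(1.6667) + (-3.3333)·(-3.3333)) / 5 = 15.3333/5 = 3.0667

S is symmetric (S[j,i] = S[i,j]). Assembling:

S = [[4.6667, -0.1333],
 [-0.1333, 3.0667]]


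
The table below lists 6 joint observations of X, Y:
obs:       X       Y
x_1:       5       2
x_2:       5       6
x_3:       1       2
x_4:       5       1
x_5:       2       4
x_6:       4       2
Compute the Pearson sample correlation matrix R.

Step 1 — column means:
  mean(X) = (5 + 5 + 1 + 5 + 2 + 4) / 6 = 22/6 = 3.6667
  mean(Y) = (2 + 6 + 2 + 1 + 4 + 2) / 6 = 17/6 = 2.8333

Step 2 — sample variances and covariances s[i,j] = (1/(n-1)) · Σ_k (x_{k,i} - mean_i) · (x_{k,j} - mean_j), with n-1 = 5:
  s[X,X] = ((1.3333)·(1.3333) + (1.3333)·(1.3333) + (-2.6667)·(-2.6667) + (1.3333)·(1.3333) + (-1.6667)·(-1.6667) + (0.3333)·(0.3333)) / 5 = 15.3333/5 = 3.0667
  s[X,Y] = ((1.3333)·(-0.8333) + (1.3333)·(3.1667) + (-2.6667)·(-0.8333) + (1.3333)·(-1.8333) + (-1.6667)·(1.1667) + (0.3333)·(-0.8333)) / 5 = 0.6667/5 = 0.1333
  s[Y,Y] = ((-0.8333)·(-0.8333) + (3.1667)·(3.1667) + (-0.8333)·(-0.8333) + (-1.8333)·(-1.8333) + (1.1667)·(1.1667) + (-0.8333)·(-0.8333)) / 5 = 16.8333/5 = 3.3667
  Sample standard deviations s_i = √(s[i,i]):
  s(X) = √(3.0667) = 1.7512
  s(Y) = √(3.3667) = 1.8348

Step 3 — r_{ij} = s_{ij} / (s_i · s_j):
  r[X,X] = 1 (diagonal).
  r[X,Y] = 0.1333 / (1.7512 · 1.8348) = 0.1333 / 3.2132 = 0.0415
  r[Y,Y] = 1 (diagonal).

R is symmetric with unit diagonal. Assembling:

R = [[1, 0.0415],
 [0.0415, 1]]


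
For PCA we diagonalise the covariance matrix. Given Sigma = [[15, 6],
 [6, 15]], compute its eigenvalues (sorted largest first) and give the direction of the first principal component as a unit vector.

Step 1 — characteristic polynomial of 2×2 Sigma:
  det(Sigma - λI) = λ² - trace · λ + det = 0.
  trace = 15 + 15 = 30, det = 15·15 - (6)² = 189.
Step 2 — discriminant:
  Δ = trace² - 4·det = 900 - 756 = 144.
Step 3 — eigenvalues:
  λ = (trace ± √Δ)/2 = (30 ± 12)/2,
  λ_1 = 21,  λ_2 = 9.

Step 4 — unit eigenvector for λ_1: solve (Sigma - λ_1 I)v = 0. First row:
  (15 - 21)·v_x + (6)·v_y = 0, i.e. (-6)·v_x + (6)·v_y = 0,
  so v ∝ (b, λ_1 - a) = (6, 6) = u.
  ||u|| = √((6)² + (6)²) = √(72) ≈ 8.4853,
  v_1 = u/||u|| ≈ (0.7071, 0.7071) (||v_1|| = 1).

λ_1 = 21,  λ_2 = 9;  v_1 ≈ (0.7071, 0.7071)


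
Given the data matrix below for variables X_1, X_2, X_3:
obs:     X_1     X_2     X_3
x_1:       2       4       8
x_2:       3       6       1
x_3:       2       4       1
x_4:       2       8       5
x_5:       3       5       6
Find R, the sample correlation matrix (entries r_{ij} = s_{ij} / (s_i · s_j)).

Step 1 — column means:
  mean(X_1) = (2 + 3 + 2 + 2 + 3) / 5 = 12/5 = 2.4
  mean(X_2) = (4 + 6 + 4 + 8 + 5) / 5 = 27/5 = 5.4
  mean(X_3) = (8 + 1 + 1 + 5 + 6) / 5 = 21/5 = 4.2

Step 2 — sample variances and covariances s[i,j] = (1/(n-1)) · Σ_k (x_{k,i} - mean_i) · (x_{k,j} - mean_j), with n-1 = 4:
  s[X_1,X_1] = ((-0.4)·(-0.4) + (0.6)·(0.6) + (-0.4)·(-0.4) + (-0.4)·(-0.4) + (0.6)·(0.6)) / 4 = 1.2/4 = 0.3
  s[X_1,X_2] = ((-0.4)·(-1.4) + (0.6)·(0.6) + (-0.4)·(-1.4) + (-0.4)·(2.6) + (0.6)·(-0.4)) / 4 = 0.2/4 = 0.05
  s[X_1,X_3] = ((-0.4)·(3.8) + (0.6)·(-3.2) + (-0.4)·(-3.2) + (-0.4)·(0.8) + (0.6)·(1.8)) / 4 = -1.4/4 = -0.35
  s[X_2,X_2] = ((-1.4)·(-1.4) + (0.6)·(0.6) + (-1.4)·(-1.4) + (2.6)·(2.6) + (-0.4)·(-0.4)) / 4 = 11.2/4 = 2.8
  s[X_2,X_3] = ((-1.4)·(3.8) + (0.6)·(-3.2) + (-1.4)·(-3.2) + (2.6)·(0.8) + (-0.4)·(1.8)) / 4 = -1.4/4 = -0.35
  s[X_3,X_3] = ((3.8)·(3.8) + (-3.2)·(-3.2) + (-3.2)·(-3.2) + (0.8)·(0.8) + (1.8)·(1.8)) / 4 = 38.8/4 = 9.7
  Sample standard deviations s_i = √(s[i,i]):
  s(X_1) = √(0.3) = 0.5477
  s(X_2) = √(2.8) = 1.6733
  s(X_3) = √(9.7) = 3.1145

Step 3 — r_{ij} = s_{ij} / (s_i · s_j):
  r[X_1,X_1] = 1 (diagonal).
  r[X_1,X_2] = 0.05 / (0.5477 · 1.6733) = 0.05 / 0.9165 = 0.0546
  r[X_1,X_3] = -0.35 / (0.5477 · 3.1145) = -0.35 / 1.7059 = -0.2052
  r[X_2,X_2] = 1 (diagonal).
  r[X_2,X_3] = -0.35 / (1.6733 · 3.1145) = -0.35 / 5.2115 = -0.0672
  r[X_3,X_3] = 1 (diagonal).

R is symmetric with unit diagonal. Assembling:

R = [[1, 0.0546, -0.2052],
 [0.0546, 1, -0.0672],
 [-0.2052, -0.0672, 1]]


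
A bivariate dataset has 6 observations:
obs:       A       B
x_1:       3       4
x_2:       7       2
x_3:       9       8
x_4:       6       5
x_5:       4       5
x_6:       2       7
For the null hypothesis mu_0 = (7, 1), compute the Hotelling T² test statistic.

Step 1 — sample mean vector:
  mean(A) = (3 + 7 + 9 + 6 + 4 + 2) / 6 = 31/6 = 5.1667
  mean(B) = (4 + 2 + 8 + 5 + 5 + 7) / 6 = 31/6 = 5.1667
  x̄ = (5.1667, 5.1667),  deviation x̄ - mu_0 = (5.1667, 5.1667) - (7, 1) = (-1.8333, 4.1667).

Step 2 — sample covariance matrix, S[i,j] = (1/(n-1)) · Σ_k (x_{k,i} - mean_i) · (x_{k,j} - mean_j), divisor n-1 = 5:
  S[A,A] = ((-2.1667)·(-2.1667) + (1.8333)·(1.8333) + (3.8333)·(3.8333) + (0.8333)·(0.8333) + (-1.1667)·(-1.1667) + (-3.1667)·(-3.1667)) / 5 = 34.8333/5 = 6.9667
  S[A,B] = ((-2.1667)·(-1.1667) + (1.8333)·(-3.1667) + (3.8333)·(2.8333) + (0.8333)·(-0.1667) + (-1.1667)·(-0.1667) + (-3.1667)·(1.8333)) / 5 = 1.8333/5 = 0.3667
  S[B,B] = ((-1.1667)·(-1.1667) + (-3.1667)·(-3.1667) + (2.8333)·(2.8333) + (-0.1667)·(-0.1667) + (-0.1667)·(-0.1667) + (1.8333)·(1.8333)) / 5 = 22.8333/5 = 4.5667
  S = [[6.9667, 0.3667],
 [0.3667, 4.5667]].

Step 3 — invert S. det(S) = 6.9667·4.5667 - (0.3667)² = 31.68.
  S^{-1} = (1/det) · [[d, -b], [-b, a]] = [[0.1441, -0.0116],
 [-0.0116, 0.2199]].

Step 4 — quadratic form (x̄ - mu_0)^T · S^{-1} · (x̄ - mu_0):
  S^{-1} · (x̄ - mu_0) = (-0.3125, 0.9375),
  (x̄ - mu_0)^T · [...] = (-1.8333)·(-0.3125) + (4.1667)·(0.9375) = 4.4792.

Step 5 — scale by n: T² = 6 · 4.4792 = 26.875.

T² ≈ 26.875


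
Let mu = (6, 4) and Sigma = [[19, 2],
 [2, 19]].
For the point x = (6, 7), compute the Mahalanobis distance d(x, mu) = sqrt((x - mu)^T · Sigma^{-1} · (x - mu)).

Step 1 — centre the observation: (x - mu) = (0, 3).

Step 2 — invert Sigma. det(Sigma) = 19·19 - (2)² = 357.
  Sigma^{-1} = (1/det) · [[d, -b], [-b, a]] = [[0.0532, -0.0056],
 [-0.0056, 0.0532]].

Step 3 — form the quadratic (x - mu)^T · Sigma^{-1} · (x - mu):
  Sigma^{-1} · (x - mu) = (-0.0168, 0.1597).
  (x - mu)^T · [Sigma^{-1} · (x - mu)] = (0)·(-0.0168) + (3)·(0.1597) = 0.479.

Step 4 — take square root: d = √(0.479) ≈ 0.6921.

d(x, mu) = √(0.479) ≈ 0.6921


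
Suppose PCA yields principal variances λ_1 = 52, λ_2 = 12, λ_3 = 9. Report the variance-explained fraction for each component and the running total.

Step 1 — total variance = trace(Sigma) = Σ λ_i = 52 + 12 + 9 = 73.

Step 2 — fraction explained by component i = λ_i / Σ λ:
  PC1: 52/73 = 0.7123
  PC2: 12/73 = 0.1644
  PC3: 9/73 = 0.1233

Step 3 — cumulative fraction after k components = (λ_1 + ... + λ_k) / Σ λ:
  k = 1: 52/73 = 0.7123
  k = 2: (52 + 12)/73 = 64/73 = 0.8767
  k = 3: (52 + 12 + 9)/73 = 73/73 = 1

Summary (fraction, with percent):

explained: PC1 0.7123 (71.23%), PC2 0.1644 (16.44%), PC3 0.1233 (12.33%);  cumulative: 0.7123, 0.8767, 1


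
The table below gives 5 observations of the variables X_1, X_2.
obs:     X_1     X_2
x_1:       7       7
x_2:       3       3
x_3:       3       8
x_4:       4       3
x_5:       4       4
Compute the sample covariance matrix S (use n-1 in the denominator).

Step 1 — column means:
  mean(X_1) = (7 + 3 + 3 + 4 + 4) / 5 = 21/5 = 4.2
  mean(X_2) = (7 + 3 + 8 + 3 + 4) / 5 = 25/5 = 5

Step 2 — sample covariance S[i,j] = (1/(n-1)) · Σ_k (x_{k,i} - mean_i) · (x_{k,j} - mean_j), with n-1 = 4.
  S[X_1,X_1] = ((2.8)·(2.8) + (-1.2)·(-1.2) + (-1.2)·(-1.2) + (-0.2)·(-0.2) + (-0.2)·(-0.2)) / 4 = 10.8/4 = 2.7
  S[X_1,X_2] = ((2.8)·(2) + (-1.2)·(-2) + (-1.2)·(3) + (-0.2)·(-2) + (-0.2)·(-1)) / 4 = 5/4 = 1.25
  S[X_2,X_2] = ((2)·(2) + (-2)·(-2) + (3)·(3) + (-2)·(-2) + (-1)·(-1)) / 4 = 22/4 = 5.5

S is symmetric (S[j,i] = S[i,j]). Assembling:

S = [[2.7, 1.25],
 [1.25, 5.5]]


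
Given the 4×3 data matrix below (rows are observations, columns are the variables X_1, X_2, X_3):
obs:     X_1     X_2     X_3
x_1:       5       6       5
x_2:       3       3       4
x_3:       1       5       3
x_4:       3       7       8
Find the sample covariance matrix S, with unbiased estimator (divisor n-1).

Step 1 — column means:
  mean(X_1) = (5 + 3 + 1 + 3) / 4 = 12/4 = 3
  mean(X_2) = (6 + 3 + 5 + 7) / 4 = 21/4 = 5.25
  mean(X_3) = (5 + 4 + 3 + 8) / 4 = 20/4 = 5

Step 2 — sample covariance S[i,j] = (1/(n-1)) · Σ_k (x_{k,i} - mean_i) · (x_{k,j} - mean_j), with n-1 = 3.
  S[X_1,X_1] = ((2)·(2) + (0)·(0) + (-2)·(-2) + (0)·(0)) / 3 = 8/3 = 2.6667
  S[X_1,X_2] = ((2)·(0.75) + (0)·(-2.25) + (-2)·(-0.25) + (0)·(1.75)) / 3 = 2/3 = 0.6667
  S[X_1,X_3] = ((2)·(0) + (0)·(-1) + (-2)·(-2) + (0)·(3)) / 3 = 4/3 = 1.3333
  S[X_2,X_2] = ((0.75)·(0.75) + (-2.25)·(-2.25) + (-0.25)·(-0.25) + (1.75)·(1.75)) / 3 = 8.75/3 = 2.9167
  S[X_2,X_3] = ((0.75)·(0) + (-2.25)·(-1) + (-0.25)·(-2) + (1.75)·(3)) / 3 = 8/3 = 2.6667
  S[X_3,X_3] = ((0)·(0) + (-1)·(-1) + (-2)·(-2) + (3)·(3)) / 3 = 14/3 = 4.6667

S is symmetric (S[j,i] = S[i,j]). Assembling:

S = [[2.6667, 0.6667, 1.3333],
 [0.6667, 2.9167, 2.6667],
 [1.3333, 2.6667, 4.6667]]


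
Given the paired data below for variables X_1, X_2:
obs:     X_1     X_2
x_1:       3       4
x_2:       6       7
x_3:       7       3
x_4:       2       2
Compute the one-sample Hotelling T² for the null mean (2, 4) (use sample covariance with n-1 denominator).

Step 1 — sample mean vector:
  mean(X_1) = (3 + 6 + 7 + 2) / 4 = 18/4 = 4.5
  mean(X_2) = (4 + 7 + 3 + 2) / 4 = 16/4 = 4
  x̄ = (4.5, 4),  deviation x̄ - mu_0 = (4.5, 4) - (2, 4) = (2.5, 0).

Step 2 — sample covariance matrix, S[i,j] = (1/(n-1)) · Σ_k (x_{k,i} - mean_i) · (x_{k,j} - mean_j), divisor n-1 = 3:
  S[X_1,X_1] = ((-1.5)·(-1.5) + (1.5)·(1.5) + (2.5)·(2.5) + (-2.5)·(-2.5)) / 3 = 17/3 = 5.6667
  S[X_1,X_2] = ((-1.5)·(0) + (1.5)·(3) + (2.5)·(-1) + (-2.5)·(-2)) / 3 = 7/3 = 2.3333
  S[X_2,X_2] = ((0)·(0) + (3)·(3) + (-1)·(-1) + (-2)·(-2)) / 3 = 14/3 = 4.6667
  S = [[5.6667, 2.3333],
 [2.3333, 4.6667]].

Step 3 — invert S. det(S) = 5.6667·4.6667 - (2.3333)² = 21.
  S^{-1} = (1/det) · [[d, -b], [-b, a]] = [[0.2222, -0.1111],
 [-0.1111, 0.2698]].

Step 4 — quadratic form (x̄ - mu_0)^T · S^{-1} · (x̄ - mu_0):
  S^{-1} · (x̄ - mu_0) = (0.5556, -0.2778),
  (x̄ - mu_0)^T · [...] = (2.5)·(0.5556) + (0)·(-0.2778) = 1.3889.

Step 5 — scale by n: T² = 4 · 1.3889 = 5.5556.

T² ≈ 5.5556


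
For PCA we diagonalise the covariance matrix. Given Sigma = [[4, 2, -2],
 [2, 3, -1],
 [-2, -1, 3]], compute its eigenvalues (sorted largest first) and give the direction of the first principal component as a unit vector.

Step 1 — characteristic polynomial p(λ) = det(λI - Sigma) = λ³ - tr·λ² + c_1·λ - det, where tr = trace, c_1 = sum of the principal 2×2 minors, det = det(Sigma):
  tr = 4 + 3 + 3 = 10,
  c_1 = (4·3 - (2)²) + (4·3 - (-2)²) + (3·3 - (-1)²) = 8 + 8 + 8 = 24,
  det = 4·(3·3 - (-1)²) - (2)·((2)·3 - (-1)·(-2)) + (-2)·((2)·(-1) - 3·(-2)) = 4·(8) - (2)·(4) + (-2)·(4) = 16.
  So p(λ) = λ³ - 10λ² + 24λ - 16.
Step 2 — look for an integer root (rational root theorem: any rational root is an integer divisor of 16). Testing λ = 2:
  p(2) = 8 - 40 + 48 - 16 = 0  ✓
  Dividing out (λ - 2): p(λ) = (λ - 2)(λ² - 8λ + 8).
Step 3 — remaining eigenvalues from the quadratic λ² - 8λ + 8 = 0:
  Δ = 8² - 4·8 = 64 - 32 = 32,  λ = (8 ± √32)/2 = (8 ± 5.6569)/2 ≈ 6.8284 or 1.1716.
  Sorted: λ_1 = 6.8284,  λ_2 = 2,  λ_3 = 1.1716  (check: sum = 10 = tr ✓).

Step 4 — unit eigenvector for λ_1 ≈ 6.8284: v spans the null space of (Sigma - λ_1 I), whose rows are
  r_1 = (-2.8284, 2, -2),  r_2 = (2, -3.8284, -1),  r_3 = (-2, -1, -3.8284).
  v is orthogonal to every row, so take v ∝ r_1 × r_2 = ((2)·(-1) - (-2)·(-3.8284), (-2)·(2) - (-2.8284)·(-1), (-2.8284)·(-3.8284) - (2)·(2)) ≈ (-9.6569, -6.8284, 6.8284).
  Rescale (multiply by -1 so the first nonzero entry is positive): u = (9.6569, 6.8284, -6.8284).
  ||u|| = √((9.6569)² + (6.8284)² + (-6.8284)²) = √(186.5097) ≈ 13.6569,  v_1 = u/||u|| ≈ (0.7071, 0.5, -0.5) (||v_1|| = 1).

λ_1 = 6.8284,  λ_2 = 2,  λ_3 = 1.1716;  v_1 ≈ (0.7071, 0.5, -0.5)


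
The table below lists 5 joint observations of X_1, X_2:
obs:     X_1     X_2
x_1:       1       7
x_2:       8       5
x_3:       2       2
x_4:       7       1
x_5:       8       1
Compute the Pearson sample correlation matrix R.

Step 1 — column means:
  mean(X_1) = (1 + 8 + 2 + 7 + 8) / 5 = 26/5 = 5.2
  mean(X_2) = (7 + 5 + 2 + 1 + 1) / 5 = 16/5 = 3.2

Step 2 — sample variances and covariances s[i,j] = (1/(n-1)) · Σ_k (x_{k,i} - mean_i) · (x_{k,j} - mean_j), with n-1 = 4:
  s[X_1,X_1] = ((-4.2)·(-4.2) + (2.8)·(2.8) + (-3.2)·(-3.2) + (1.8)·(1.8) + (2.8)·(2.8)) / 4 = 46.8/4 = 11.7
  s[X_1,X_2] = ((-4.2)·(3.8) + (2.8)·(1.8) + (-3.2)·(-1.2) + (1.8)·(-2.2) + (2.8)·(-2.2)) / 4 = -17.2/4 = -4.3
  s[X_2,X_2] = ((3.8)·(3.8) + (1.8)·(1.8) + (-1.2)·(-1.2) + (-2.2)·(-2.2) + (-2.2)·(-2.2)) / 4 = 28.8/4 = 7.2
  Sample standard deviations s_i = √(s[i,i]):
  s(X_1) = √(11.7) = 3.4205
  s(X_2) = √(7.2) = 2.6833

Step 3 — r_{ij} = s_{ij} / (s_i · s_j):
  r[X_1,X_1] = 1 (diagonal).
  r[X_1,X_2] = -4.3 / (3.4205 · 2.6833) = -4.3 / 9.1782 = -0.4685
  r[X_2,X_2] = 1 (diagonal).

R is symmetric with unit diagonal. Assembling:

R = [[1, -0.4685],
 [-0.4685, 1]]


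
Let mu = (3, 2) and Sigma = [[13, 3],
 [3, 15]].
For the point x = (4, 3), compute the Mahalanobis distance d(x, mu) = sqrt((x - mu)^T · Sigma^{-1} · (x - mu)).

Step 1 — centre the observation: (x - mu) = (1, 1).

Step 2 — invert Sigma. det(Sigma) = 13·15 - (3)² = 186.
  Sigma^{-1} = (1/det) · [[d, -b], [-b, a]] = [[0.0806, -0.0161],
 [-0.0161, 0.0699]].

Step 3 — form the quadratic (x - mu)^T · Sigma^{-1} · (x - mu):
  Sigma^{-1} · (x - mu) = (0.0645, 0.0538).
  (x - mu)^T · [Sigma^{-1} · (x - mu)] = (1)·(0.0645) + (1)·(0.0538) = 0.1183.

Step 4 — take square root: d = √(0.1183) ≈ 0.3439.

d(x, mu) = √(0.1183) ≈ 0.3439


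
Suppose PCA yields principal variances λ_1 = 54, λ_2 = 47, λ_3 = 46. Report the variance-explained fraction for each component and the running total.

Step 1 — total variance = trace(Sigma) = Σ λ_i = 54 + 47 + 46 = 147.

Step 2 — fraction explained by component i = λ_i / Σ λ:
  PC1: 54/147 = 0.3673
  PC2: 47/147 = 0.3197
  PC3: 46/147 = 0.3129

Step 3 — cumulative fraction after k components = (λ_1 + ... + λ_k) / Σ λ:
  k = 1: 54/147 = 0.3673
  k = 2: (54 + 47)/147 = 101/147 = 0.6871
  k = 3: (54 + 47 + 46)/147 = 147/147 = 1

Summary (fraction, with percent):

explained: PC1 0.3673 (36.73%), PC2 0.3197 (31.97%), PC3 0.3129 (31.29%);  cumulative: 0.3673, 0.6871, 1


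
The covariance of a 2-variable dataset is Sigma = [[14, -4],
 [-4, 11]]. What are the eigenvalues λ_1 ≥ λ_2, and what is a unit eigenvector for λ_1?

Step 1 — characteristic polynomial of 2×2 Sigma:
  det(Sigma - λI) = λ² - trace · λ + det = 0.
  trace = 14 + 11 = 25, det = 14·11 - (-4)² = 138.
Step 2 — discriminant:
  Δ = trace² - 4·det = 625 - 552 = 73.
Step 3 — eigenvalues:
  λ = (trace ± √Δ)/2 = (25 ± 8.544)/2,
  λ_1 = 16.772,  λ_2 = 8.228.

Step 4 — unit eigenvector for λ_1: solve (Sigma - λ_1 I)v = 0. First row:
  (14 - 16.772)·v_x + (-4)·v_y = 0, i.e. (-2.772)·v_x + (-4)·v_y = 0,
  so v ∝ (b, λ_1 - a) = (-4, 2.772); multiply by -1 so the first entry is positive: u = (4, -2.772).
  ||u|| = √((4)² + (-2.772)²) = √(23.684) ≈ 4.8666,
  v_1 = u/||u|| ≈ (0.8219, -0.5696) (||v_1|| = 1).

λ_1 = 16.772,  λ_2 = 8.228;  v_1 ≈ (0.8219, -0.5696)


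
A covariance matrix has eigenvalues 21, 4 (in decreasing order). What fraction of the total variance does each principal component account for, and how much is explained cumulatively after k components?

Step 1 — total variance = trace(Sigma) = Σ λ_i = 21 + 4 = 25.

Step 2 — fraction explained by component i = λ_i / Σ λ:
  PC1: 21/25 = 0.84
  PC2: 4/25 = 0.16

Step 3 — cumulative fraction after k components = (λ_1 + ... + λ_k) / Σ λ:
  k = 1: 21/25 = 0.84
  k = 2: (21 + 4)/25 = 25/25 = 1

Summary (fraction, with percent):

explained: PC1 0.84 (84%), PC2 0.16 (16%);  cumulative: 0.84, 1


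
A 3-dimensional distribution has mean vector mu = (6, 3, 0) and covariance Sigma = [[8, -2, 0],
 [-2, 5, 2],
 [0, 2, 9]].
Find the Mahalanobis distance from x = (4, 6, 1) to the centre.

Step 1 — centre the observation: (x - mu) = (-2, 3, 1).

Step 2 — invert Sigma (cofactor / det for 3×3, or solve directly):
  Sigma^{-1} = [[0.1404, 0.0616, -0.0137],
 [0.0616, 0.2466, -0.0548],
 [-0.0137, -0.0548, 0.1233]].

Step 3 — form the quadratic (x - mu)^T · Sigma^{-1} · (x - mu):
  Sigma^{-1} · (x - mu) = (-0.1096, 0.5616, -0.0137).
  (x - mu)^T · [Sigma^{-1} · (x - mu)] = (-2)·(-0.1096) + (3)·(0.5616) + (1)·(-0.0137) = 1.8904.

Step 4 — take square root: d = √(1.8904) ≈ 1.3749.

d(x, mu) = √(1.8904) ≈ 1.3749


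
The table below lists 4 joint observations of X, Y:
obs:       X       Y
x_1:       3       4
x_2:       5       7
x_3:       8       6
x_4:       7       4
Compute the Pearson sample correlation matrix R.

Step 1 — column means:
  mean(X) = (3 + 5 + 8 + 7) / 4 = 23/4 = 5.75
  mean(Y) = (4 + 7 + 6 + 4) / 4 = 21/4 = 5.25

Step 2 — sample variances and covariances s[i,j] = (1/(n-1)) · Σ_k (x_{k,i} - mean_i) · (x_{k,j} - mean_j), with n-1 = 3:
  s[X,X] = ((-2.75)·(-2.75) + (-0.75)·(-0.75) + (2.25)·(2.25) + (1.25)·(1.25)) / 3 = 14.75/3 = 4.9167
  s[X,Y] = ((-2.75)·(-1.25) + (-0.75)·(1.75) + (2.25)·(0.75) + (1.25)·(-1.25)) / 3 = 2.25/3 = 0.75
  s[Y,Y] = ((-1.25)·(-1.25) + (1.75)·(1.75) + (0.75)·(0.75) + (-1.25)·(-1.25)) / 3 = 6.75/3 = 2.25
  Sample standard deviations s_i = √(s[i,i]):
  s(X) = √(4.9167) = 2.2174
  s(Y) = √(2.25) = 1.5

Step 3 — r_{ij} = s_{ij} / (s_i · s_j):
  r[X,X] = 1 (diagonal).
  r[X,Y] = 0.75 / (2.2174 · 1.5) = 0.75 / 3.326 = 0.2255
  r[Y,Y] = 1 (diagonal).

R is symmetric with unit diagonal. Assembling:

R = [[1, 0.2255],
 [0.2255, 1]]


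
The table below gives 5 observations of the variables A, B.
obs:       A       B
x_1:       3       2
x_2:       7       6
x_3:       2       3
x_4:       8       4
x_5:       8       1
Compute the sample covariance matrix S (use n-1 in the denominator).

Step 1 — column means:
  mean(A) = (3 + 7 + 2 + 8 + 8) / 5 = 28/5 = 5.6
  mean(B) = (2 + 6 + 3 + 4 + 1) / 5 = 16/5 = 3.2

Step 2 — sample covariance S[i,j] = (1/(n-1)) · Σ_k (x_{k,i} - mean_i) · (x_{k,j} - mean_j), with n-1 = 4.
  S[A,A] = ((-2.6)·(-2.6) + (1.4)·(1.4) + (-3.6)·(-3.6) + (2.4)·(2.4) + (2.4)·(2.4)) / 4 = 33.2/4 = 8.3
  S[A,B] = ((-2.6)·(-1.2) + (1.4)·(2.8) + (-3.6)·(-0.2) + (2.4)·(0.8) + (2.4)·(-2.2)) / 4 = 4.4/4 = 1.1
  S[B,B] = ((-1.2)·(-1.2) + (2.8)·(2.8) + (-0.2)·(-0.2) + (0.8)·(0.8) + (-2.2)·(-2.2)) / 4 = 14.8/4 = 3.7

S is symmetric (S[j,i] = S[i,j]). Assembling:

S = [[8.3, 1.1],
 [1.1, 3.7]]


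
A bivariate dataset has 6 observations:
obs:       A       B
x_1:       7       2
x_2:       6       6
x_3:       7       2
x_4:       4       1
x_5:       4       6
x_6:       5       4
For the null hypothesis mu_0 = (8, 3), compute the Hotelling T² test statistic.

Step 1 — sample mean vector:
  mean(A) = (7 + 6 + 7 + 4 + 4 + 5) / 6 = 33/6 = 5.5
  mean(B) = (2 + 6 + 2 + 1 + 6 + 4) / 6 = 21/6 = 3.5
  x̄ = (5.5, 3.5),  deviation x̄ - mu_0 = (5.5, 3.5) - (8, 3) = (-2.5, 0.5).

Step 2 — sample covariance matrix, S[i,j] = (1/(n-1)) · Σ_k (x_{k,i} - mean_i) · (x_{k,j} - mean_j), divisor n-1 = 5:
  S[A,A] = ((1.5)·(1.5) + (0.5)·(0.5) + (1.5)·(1.5) + (-1.5)·(-1.5) + (-1.5)·(-1.5) + (-0.5)·(-0.5)) / 5 = 9.5/5 = 1.9
  S[A,B] = ((1.5)·(-1.5) + (0.5)·(2.5) + (1.5)·(-1.5) + (-1.5)·(-2.5) + (-1.5)·(2.5) + (-0.5)·(0.5)) / 5 = -3.5/5 = -0.7
  S[B,B] = ((-1.5)·(-1.5) + (2.5)·(2.5) + (-1.5)·(-1.5) + (-2.5)·(-2.5) + (2.5)·(2.5) + (0.5)·(0.5)) / 5 = 23.5/5 = 4.7
  S = [[1.9, -0.7],
 [-0.7, 4.7]].

Step 3 — invert S. det(S) = 1.9·4.7 - (-0.7)² = 8.44.
  S^{-1} = (1/det) · [[d, -b], [-b, a]] = [[0.5569, 0.0829],
 [0.0829, 0.2251]].

Step 4 — quadratic form (x̄ - mu_0)^T · S^{-1} · (x̄ - mu_0):
  S^{-1} · (x̄ - mu_0) = (-1.3507, -0.0948),
  (x̄ - mu_0)^T · [...] = (-2.5)·(-1.3507) + (0.5)·(-0.0948) = 3.3294.

Step 5 — scale by n: T² = 6 · 3.3294 = 19.9763.

T² ≈ 19.9763


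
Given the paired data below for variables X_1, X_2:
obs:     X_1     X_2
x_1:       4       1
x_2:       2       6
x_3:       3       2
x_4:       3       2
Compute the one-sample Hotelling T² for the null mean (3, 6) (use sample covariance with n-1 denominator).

Step 1 — sample mean vector:
  mean(X_1) = (4 + 2 + 3 + 3) / 4 = 12/4 = 3
  mean(X_2) = (1 + 6 + 2 + 2) / 4 = 11/4 = 2.75
  x̄ = (3, 2.75),  deviation x̄ - mu_0 = (3, 2.75) - (3, 6) = (0, -3.25).

Step 2 — sample covariance matrix, S[i,j] = (1/(n-1)) · Σ_k (x_{k,i} - mean_i) · (x_{k,j} - mean_j), divisor n-1 = 3:
  S[X_1,X_1] = ((1)·(1) + (-1)·(-1) + (0)·(0) + (0)·(0)) / 3 = 2/3 = 0.6667
  S[X_1,X_2] = ((1)·(-1.75) + (-1)·(3.25) + (0)·(-0.75) + (0)·(-0.75)) / 3 = -5/3 = -1.6667
  S[X_2,X_2] = ((-1.75)·(-1.75) + (3.25)·(3.25) + (-0.75)·(-0.75) + (-0.75)·(-0.75)) / 3 = 14.75/3 = 4.9167
  S = [[0.6667, -1.6667],
 [-1.6667, 4.9167]].

Step 3 — invert S. det(S) = 0.6667·4.9167 - (-1.6667)² = 0.5.
  S^{-1} = (1/det) · [[d, -b], [-b, a]] = [[9.8333, 3.3333],
 [3.3333, 1.3333]].

Step 4 — quadratic form (x̄ - mu_0)^T · S^{-1} · (x̄ - mu_0):
  S^{-1} · (x̄ - mu_0) = (-10.8333, -4.3333),
  (x̄ - mu_0)^T · [...] = (0)·(-10.8333) + (-3.25)·(-4.3333) = 14.0833.

Step 5 — scale by n: T² = 4 · 14.0833 = 56.3333.

T² ≈ 56.3333


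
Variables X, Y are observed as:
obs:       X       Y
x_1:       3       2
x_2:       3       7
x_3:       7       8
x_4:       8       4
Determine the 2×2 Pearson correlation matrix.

Step 1 — column means:
  mean(X) = (3 + 3 + 7 + 8) / 4 = 21/4 = 5.25
  mean(Y) = (2 + 7 + 8 + 4) / 4 = 21/4 = 5.25

Step 2 — sample variances and covariances s[i,j] = (1/(n-1)) · Σ_k (x_{k,i} - mean_i) · (x_{k,j} - mean_j), with n-1 = 3:
  s[X,X] = ((-2.25)·(-2.25) + (-2.25)·(-2.25) + (1.75)·(1.75) + (2.75)·(2.75)) / 3 = 20.75/3 = 6.9167
  s[X,Y] = ((-2.25)·(-3.25) + (-2.25)·(1.75) + (1.75)·(2.75) + (2.75)·(-1.25)) / 3 = 4.75/3 = 1.5833
  s[Y,Y] = ((-3.25)·(-3.25) + (1.75)·(1.75) + (2.75)·(2.75) + (-1.25)·(-1.25)) / 3 = 22.75/3 = 7.5833
  Sample standard deviations s_i = √(s[i,i]):
  s(X) = √(6.9167) = 2.63
  s(Y) = √(7.5833) = 2.7538

Step 3 — r_{ij} = s_{ij} / (s_i · s_j):
  r[X,X] = 1 (diagonal).
  r[X,Y] = 1.5833 / (2.63 · 2.7538) = 1.5833 / 7.2423 = 0.2186
  r[Y,Y] = 1 (diagonal).

R is symmetric with unit diagonal. Assembling:

R = [[1, 0.2186],
 [0.2186, 1]]


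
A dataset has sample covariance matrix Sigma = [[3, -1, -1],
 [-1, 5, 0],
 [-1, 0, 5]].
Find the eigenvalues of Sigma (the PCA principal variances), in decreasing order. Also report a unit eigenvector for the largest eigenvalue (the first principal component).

Step 1 — characteristic polynomial p(λ) = det(λI - Sigma) = λ³ - tr·λ² + c_1·λ - det, where tr = trace, c_1 = sum of the principal 2×2 minors, det = det(Sigma):
  tr = 3 + 5 + 5 = 13,
  c_1 = (3·5 - (-1)²) + (3·5 - (-1)²) + (5·5 - (0)²) = 14 + 14 + 25 = 53,
  det = 3·(5·5 - (0)²) - (-1)·((-1)·5 - (0)·(-1)) + (-1)·((-1)·(0) - 5·(-1)) = 3·(25) - (-1)·(-5) + (-1)·(5) = 65.
  So p(λ) = λ³ - 13λ² + 53λ - 65.
Step 2 — look for an integer root (rational root theorem: any rational root is an integer divisor of 65). Testing λ = 5:
  p(5) = 125 - 325 + 265 - 65 = 0  ✓
  Dividing out (λ - 5): p(λ) = (λ - 5)(λ² - 8λ + 13).
Step 3 — remaining eigenvalues from the quadratic λ² - 8λ + 13 = 0:
  Δ = 8² - 4·13 = 64 - 52 = 12,  λ = (8 ± √12)/2 = (8 ± 3.4641)/2 ≈ 5.7321 or 2.2679.
  Sorted: λ_1 = 5.7321,  λ_2 = 5,  λ_3 = 2.2679  (check: sum = 13 = tr ✓).

Step 4 — unit eigenvector for λ_1 ≈ 5.7321: v spans the null space of (Sigma - λ_1 I), whose rows are
  r_1 = (-2.7321, -1, -1),  r_2 = (-1, -0.7321, 0),  r_3 = (-1, 0, -0.7321).
  v is orthogonal to every row, so take v ∝ r_1 × r_2 = ((-1)·(0) - (-1)·(-0.7321), (-1)·(-1) - (-2.7321)·(0), (-2.7321)·(-0.7321) - (-1)·(-1)) ≈ (-0.7321, 1, 1).
  Rescale (multiply by -1 so the first nonzero entry is positive): u = (0.7321, -1, -1).
  ||u|| = √((0.7321)² + (-1)² + (-1)²) = √(2.5359) ≈ 1.5925,  v_1 = u/||u|| ≈ (0.4597, -0.628, -0.628) (||v_1|| = 1).

λ_1 = 5.7321,  λ_2 = 5,  λ_3 = 2.2679;  v_1 ≈ (0.4597, -0.628, -0.628)


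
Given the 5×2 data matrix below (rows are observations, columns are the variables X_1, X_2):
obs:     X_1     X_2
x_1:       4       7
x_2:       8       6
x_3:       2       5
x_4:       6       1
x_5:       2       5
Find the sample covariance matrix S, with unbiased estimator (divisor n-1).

Step 1 — column means:
  mean(X_1) = (4 + 8 + 2 + 6 + 2) / 5 = 22/5 = 4.4
  mean(X_2) = (7 + 6 + 5 + 1 + 5) / 5 = 24/5 = 4.8

Step 2 — sample covariance S[i,j] = (1/(n-1)) · Σ_k (x_{k,i} - mean_i) · (x_{k,j} - mean_j), with n-1 = 4.
  S[X_1,X_1] = ((-0.4)·(-0.4) + (3.6)·(3.6) + (-2.4)·(-2.4) + (1.6)·(1.6) + (-2.4)·(-2.4)) / 4 = 27.2/4 = 6.8
  S[X_1,X_2] = ((-0.4)·(2.2) + (3.6)·(1.2) + (-2.4)·(0.2) + (1.6)·(-3.8) + (-2.4)·(0.2)) / 4 = -3.6/4 = -0.9
  S[X_2,X_2] = ((2.2)·(2.2) + (1.2)·(1.2) + (0.2)·(0.2) + (-3.8)·(-3.8) + (0.2)·(0.2)) / 4 = 20.8/4 = 5.2

S is symmetric (S[j,i] = S[i,j]). Assembling:

S = [[6.8, -0.9],
 [-0.9, 5.2]]


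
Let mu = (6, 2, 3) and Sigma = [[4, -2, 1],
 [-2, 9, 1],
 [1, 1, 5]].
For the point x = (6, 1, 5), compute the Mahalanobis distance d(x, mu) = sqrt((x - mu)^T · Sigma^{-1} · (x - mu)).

Step 1 — centre the observation: (x - mu) = (0, -1, 2).

Step 2 — invert Sigma (cofactor / det for 3×3, or solve directly):
  Sigma^{-1} = [[0.3077, 0.0769, -0.0769],
 [0.0769, 0.1329, -0.042],
 [-0.0769, -0.042, 0.2238]].

Step 3 — form the quadratic (x - mu)^T · Sigma^{-1} · (x - mu):
  Sigma^{-1} · (x - mu) = (-0.2308, -0.2168, 0.4895).
  (x - mu)^T · [Sigma^{-1} · (x - mu)] = (0)·(-0.2308) + (-1)·(-0.2168) + (2)·(0.4895) = 1.1958.

Step 4 — take square root: d = √(1.1958) ≈ 1.0935.

d(x, mu) = √(1.1958) ≈ 1.0935


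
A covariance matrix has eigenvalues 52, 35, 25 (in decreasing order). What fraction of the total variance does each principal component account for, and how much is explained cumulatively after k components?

Step 1 — total variance = trace(Sigma) = Σ λ_i = 52 + 35 + 25 = 112.

Step 2 — fraction explained by component i = λ_i / Σ λ:
  PC1: 52/112 = 0.4643
  PC2: 35/112 = 0.3125
  PC3: 25/112 = 0.2232

Step 3 — cumulative fraction after k components = (λ_1 + ... + λ_k) / Σ λ:
  k = 1: 52/112 = 0.4643
  k = 2: (52 + 35)/112 = 87/112 = 0.7768
  k = 3: (52 + 35 + 25)/112 = 112/112 = 1

Summary (fraction, with percent):

explained: PC1 0.4643 (46.43%), PC2 0.3125 (31.25%), PC3 0.2232 (22.32%);  cumulative: 0.4643, 0.7768, 1


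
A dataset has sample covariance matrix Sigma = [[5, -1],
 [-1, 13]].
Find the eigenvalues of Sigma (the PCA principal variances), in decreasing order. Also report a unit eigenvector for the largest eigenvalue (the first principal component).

Step 1 — characteristic polynomial of 2×2 Sigma:
  det(Sigma - λI) = λ² - trace · λ + det = 0.
  trace = 5 + 13 = 18, det = 5·13 - (-1)² = 64.
Step 2 — discriminant:
  Δ = trace² - 4·det = 324 - 256 = 68.
Step 3 — eigenvalues:
  λ = (trace ± √Δ)/2 = (18 ± 8.2462)/2,
  λ_1 = 13.1231,  λ_2 = 4.8769.

Step 4 — unit eigenvector for λ_1: solve (Sigma - λ_1 I)v = 0. First row:
  (5 - 13.1231)·v_x + (-1)·v_y = 0, i.e. (-8.1231)·v_x + (-1)·v_y = 0,
  so v ∝ (b, λ_1 - a) = (-1, 8.1231); multiply by -1 so the first entry is positive: u = (1, -8.1231).
  ||u|| = √((1)² + (-8.1231)²) = √(66.9848) ≈ 8.1844,
  v_1 = u/||u|| ≈ (0.1222, -0.9925) (||v_1|| = 1).

λ_1 = 13.1231,  λ_2 = 4.8769;  v_1 ≈ (0.1222, -0.9925)


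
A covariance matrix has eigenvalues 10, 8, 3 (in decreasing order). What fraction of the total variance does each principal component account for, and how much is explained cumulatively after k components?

Step 1 — total variance = trace(Sigma) = Σ λ_i = 10 + 8 + 3 = 21.

Step 2 — fraction explained by component i = λ_i / Σ λ:
  PC1: 10/21 = 0.4762
  PC2: 8/21 = 0.381
  PC3: 3/21 = 0.1429

Step 3 — cumulative fraction after k components = (λ_1 + ... + λ_k) / Σ λ:
  k = 1: 10/21 = 0.4762
  k = 2: (10 + 8)/21 = 18/21 = 0.8571
  k = 3: (10 + 8 + 3)/21 = 21/21 = 1

Summary (fraction, with percent):

explained: PC1 0.4762 (47.62%), PC2 0.381 (38.1%), PC3 0.1429 (14.29%);  cumulative: 0.4762, 0.8571, 1


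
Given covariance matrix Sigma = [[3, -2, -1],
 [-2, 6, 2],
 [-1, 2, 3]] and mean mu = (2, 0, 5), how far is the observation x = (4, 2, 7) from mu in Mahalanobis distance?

Step 1 — centre the observation: (x - mu) = (2, 2, 2).

Step 2 — invert Sigma (cofactor / det for 3×3, or solve directly):
  Sigma^{-1} = [[0.4375, 0.125, 0.0625],
 [0.125, 0.25, -0.125],
 [0.0625, -0.125, 0.4375]].

Step 3 — form the quadratic (x - mu)^T · Sigma^{-1} · (x - mu):
  Sigma^{-1} · (x - mu) = (1.25, 0.5, 0.75).
  (x - mu)^T · [Sigma^{-1} · (x - mu)] = (2)·(1.25) + (2)·(0.5) + (2)·(0.75) = 5.

Step 4 — take square root: d = √(5) ≈ 2.2361.

d(x, mu) = √(5) ≈ 2.2361


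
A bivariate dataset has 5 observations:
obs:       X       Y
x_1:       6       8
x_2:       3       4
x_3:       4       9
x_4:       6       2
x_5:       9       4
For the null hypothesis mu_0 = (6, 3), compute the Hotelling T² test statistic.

Step 1 — sample mean vector:
  mean(X) = (6 + 3 + 4 + 6 + 9) / 5 = 28/5 = 5.6
  mean(Y) = (8 + 4 + 9 + 2 + 4) / 5 = 27/5 = 5.4
  x̄ = (5.6, 5.4),  deviation x̄ - mu_0 = (5.6, 5.4) - (6, 3) = (-0.4, 2.4).

Step 2 — sample covariance matrix, S[i,j] = (1/(n-1)) · Σ_k (x_{k,i} - mean_i) · (x_{k,j} - mean_j), divisor n-1 = 4:
  S[X,X] = ((0.4)·(0.4) + (-2.6)·(-2.6) + (-1.6)·(-1.6) + (0.4)·(0.4) + (3.4)·(3.4)) / 4 = 21.2/4 = 5.3
  S[X,Y] = ((0.4)·(2.6) + (-2.6)·(-1.4) + (-1.6)·(3.6) + (0.4)·(-3.4) + (3.4)·(-1.4)) / 4 = -7.2/4 = -1.8
  S[Y,Y] = ((2.6)·(2.6) + (-1.4)·(-1.4) + (3.6)·(3.6) + (-3.4)·(-3.4) + (-1.4)·(-1.4)) / 4 = 35.2/4 = 8.8
  S = [[5.3, -1.8],
 [-1.8, 8.8]].

Step 3 — invert S. det(S) = 5.3·8.8 - (-1.8)² = 43.4.
  S^{-1} = (1/det) · [[d, -b], [-b, a]] = [[0.2028, 0.0415],
 [0.0415, 0.1221]].

Step 4 — quadratic form (x̄ - mu_0)^T · S^{-1} · (x̄ - mu_0):
  S^{-1} · (x̄ - mu_0) = (0.0184, 0.2765),
  (x̄ - mu_0)^T · [...] = (-0.4)·(0.0184) + (2.4)·(0.2765) = 0.6562.

Step 5 — scale by n: T² = 5 · 0.6562 = 3.2811.

T² ≈ 3.2811


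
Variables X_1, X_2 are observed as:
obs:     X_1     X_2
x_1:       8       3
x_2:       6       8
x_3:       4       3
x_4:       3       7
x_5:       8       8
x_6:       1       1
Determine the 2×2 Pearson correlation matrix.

Step 1 — column means:
  mean(X_1) = (8 + 6 + 4 + 3 + 8 + 1) / 6 = 30/6 = 5
  mean(X_2) = (3 + 8 + 3 + 7 + 8 + 1) / 6 = 30/6 = 5

Step 2 — sample variances and covariances s[i,j] = (1/(n-1)) · Σ_k (x_{k,i} - mean_i) · (x_{k,j} - mean_j), with n-1 = 5:
  s[X_1,X_1] = ((3)·(3) + (1)·(1) + (-1)·(-1) + (-2)·(-2) + (3)·(3) + (-4)·(-4)) / 5 = 40/5 = 8
  s[X_1,X_2] = ((3)·(-2) + (1)·(3) + (-1)·(-2) + (-2)·(2) + (3)·(3) + (-4)·(-4)) / 5 = 20/5 = 4
  s[X_2,X_2] = ((-2)·(-2) + (3)·(3) + (-2)·(-2) + (2)·(2) + (3)·(3) + (-4)·(-4)) / 5 = 46/5 = 9.2
  Sample standard deviations s_i = √(s[i,i]):
  s(X_1) = √(8) = 2.8284
  s(X_2) = √(9.2) = 3.0332

Step 3 — r_{ij} = s_{ij} / (s_i · s_j):
  r[X_1,X_1] = 1 (diagonal).
  r[X_1,X_2] = 4 / (2.8284 · 3.0332) = 4 / 8.579 = 0.4663
  r[X_2,X_2] = 1 (diagonal).

R is symmetric with unit diagonal. Assembling:

R = [[1, 0.4663],
 [0.4663, 1]]


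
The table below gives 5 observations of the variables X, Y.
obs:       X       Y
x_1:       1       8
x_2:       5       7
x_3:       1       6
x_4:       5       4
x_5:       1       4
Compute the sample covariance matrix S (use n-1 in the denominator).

Step 1 — column means:
  mean(X) = (1 + 5 + 1 + 5 + 1) / 5 = 13/5 = 2.6
  mean(Y) = (8 + 7 + 6 + 4 + 4) / 5 = 29/5 = 5.8

Step 2 — sample covariance S[i,j] = (1/(n-1)) · Σ_k (x_{k,i} - mean_i) · (x_{k,j} - mean_j), with n-1 = 4.
  S[X,X] = ((-1.6)·(-1.6) + (2.4)·(2.4) + (-1.6)·(-1.6) + (2.4)·(2.4) + (-1.6)·(-1.6)) / 4 = 19.2/4 = 4.8
  S[X,Y] = ((-1.6)·(2.2) + (2.4)·(1.2) + (-1.6)·(0.2) + (2.4)·(-1.8) + (-1.6)·(-1.8)) / 4 = -2.4/4 = -0.6
  S[Y,Y] = ((2.2)·(2.2) + (1.2)·(1.2) + (0.2)·(0.2) + (-1.8)·(-1.8) + (-1.8)·(-1.8)) / 4 = 12.8/4 = 3.2

S is symmetric (S[j,i] = S[i,j]). Assembling:

S = [[4.8, -0.6],
 [-0.6, 3.2]]
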